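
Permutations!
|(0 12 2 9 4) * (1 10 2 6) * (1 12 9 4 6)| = |(0 9 6 12 1 10 2 4)| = 8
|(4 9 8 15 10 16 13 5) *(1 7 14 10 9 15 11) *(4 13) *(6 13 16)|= |(1 7 14 10 6 13 5 16 4 15 9 8 11)|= 13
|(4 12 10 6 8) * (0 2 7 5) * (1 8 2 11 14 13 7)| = |(0 11 14 13 7 5)(1 8 4 12 10 6 2)| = 42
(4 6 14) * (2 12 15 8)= (2 12 15 8)(4 6 14)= [0, 1, 12, 3, 6, 5, 14, 7, 2, 9, 10, 11, 15, 13, 4, 8]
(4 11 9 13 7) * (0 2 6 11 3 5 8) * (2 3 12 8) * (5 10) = (0 3 10 5 2 6 11 9 13 7 4 12 8) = [3, 1, 6, 10, 12, 2, 11, 4, 0, 13, 5, 9, 8, 7]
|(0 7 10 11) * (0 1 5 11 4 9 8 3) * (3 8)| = 6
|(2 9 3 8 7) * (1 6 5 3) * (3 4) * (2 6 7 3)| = 14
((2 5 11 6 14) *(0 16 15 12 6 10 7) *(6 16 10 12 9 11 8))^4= (0 10 7)(2 14 6 8 5)(9 15 16 12 11)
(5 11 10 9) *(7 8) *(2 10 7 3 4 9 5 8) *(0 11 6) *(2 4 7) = (0 11 2 10 5 6)(3 7 4 9 8) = [11, 1, 10, 7, 9, 6, 0, 4, 3, 8, 5, 2]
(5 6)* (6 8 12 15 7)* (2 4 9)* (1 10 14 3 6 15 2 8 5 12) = (1 10 14 3 6 12 2 4 9 8)(7 15) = [0, 10, 4, 6, 9, 5, 12, 15, 1, 8, 14, 11, 2, 13, 3, 7]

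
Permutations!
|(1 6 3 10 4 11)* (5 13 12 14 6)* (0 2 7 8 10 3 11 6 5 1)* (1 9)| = |(0 2 7 8 10 4 6 11)(1 9)(5 13 12 14)| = 8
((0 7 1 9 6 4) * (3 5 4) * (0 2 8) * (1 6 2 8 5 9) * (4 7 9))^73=((0 9 2 5 7 6 3 4 8))^73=(0 9 2 5 7 6 3 4 8)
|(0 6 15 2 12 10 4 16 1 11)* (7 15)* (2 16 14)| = 35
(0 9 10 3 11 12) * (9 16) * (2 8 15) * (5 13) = (0 16 9 10 3 11 12)(2 8 15)(5 13) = [16, 1, 8, 11, 4, 13, 6, 7, 15, 10, 3, 12, 0, 5, 14, 2, 9]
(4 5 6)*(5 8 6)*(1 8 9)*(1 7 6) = (1 8)(4 9 7 6) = [0, 8, 2, 3, 9, 5, 4, 6, 1, 7]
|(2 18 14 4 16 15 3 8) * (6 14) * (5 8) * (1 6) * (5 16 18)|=|(1 6 14 4 18)(2 5 8)(3 16 15)|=15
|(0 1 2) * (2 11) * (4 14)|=|(0 1 11 2)(4 14)|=4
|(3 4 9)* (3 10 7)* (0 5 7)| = 7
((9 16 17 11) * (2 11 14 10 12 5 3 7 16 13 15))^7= (2 9 15 11 13)(3 5 12 10 14 17 16 7)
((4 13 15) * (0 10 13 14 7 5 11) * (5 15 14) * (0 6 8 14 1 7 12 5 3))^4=(0 7)(1 3)(4 13)(5 14 6)(8 11 12)(10 15)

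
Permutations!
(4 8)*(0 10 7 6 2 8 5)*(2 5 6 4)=(0 10 7 4 6 5)(2 8)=[10, 1, 8, 3, 6, 0, 5, 4, 2, 9, 7]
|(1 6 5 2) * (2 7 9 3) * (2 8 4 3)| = |(1 6 5 7 9 2)(3 8 4)| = 6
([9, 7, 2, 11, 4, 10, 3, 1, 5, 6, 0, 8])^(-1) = [10, 7, 2, 6, 4, 8, 9, 1, 11, 0, 5, 3]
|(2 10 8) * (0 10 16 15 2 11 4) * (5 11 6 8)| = 30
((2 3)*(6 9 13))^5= ((2 3)(6 9 13))^5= (2 3)(6 13 9)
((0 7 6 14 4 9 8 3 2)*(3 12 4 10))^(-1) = ((0 7 6 14 10 3 2)(4 9 8 12))^(-1) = (0 2 3 10 14 6 7)(4 12 8 9)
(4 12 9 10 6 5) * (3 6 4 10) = (3 6 5 10 4 12 9) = [0, 1, 2, 6, 12, 10, 5, 7, 8, 3, 4, 11, 9]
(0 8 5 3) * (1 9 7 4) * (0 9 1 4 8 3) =(0 3 9 7 8 5) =[3, 1, 2, 9, 4, 0, 6, 8, 5, 7]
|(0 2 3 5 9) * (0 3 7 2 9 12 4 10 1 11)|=|(0 9 3 5 12 4 10 1 11)(2 7)|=18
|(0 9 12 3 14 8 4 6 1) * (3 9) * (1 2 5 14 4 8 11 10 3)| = |(0 1)(2 5 14 11 10 3 4 6)(9 12)| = 8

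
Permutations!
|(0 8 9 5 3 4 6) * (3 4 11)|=6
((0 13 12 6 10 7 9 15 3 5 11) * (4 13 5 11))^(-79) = (0 6 3 13 9 5 10 11 12 15 4 7) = ((0 5 4 13 12 6 10 7 9 15 3 11))^(-79)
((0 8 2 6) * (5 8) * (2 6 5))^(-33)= ((0 2 5 8 6))^(-33)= (0 5 6 2 8)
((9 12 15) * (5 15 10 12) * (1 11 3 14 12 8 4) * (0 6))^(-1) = ((0 6)(1 11 3 14 12 10 8 4)(5 15 9))^(-1) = (0 6)(1 4 8 10 12 14 3 11)(5 9 15)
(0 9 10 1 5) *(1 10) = (10)(0 9 1 5) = [9, 5, 2, 3, 4, 0, 6, 7, 8, 1, 10]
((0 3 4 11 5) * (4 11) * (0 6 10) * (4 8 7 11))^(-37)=(0 10 6 5 11 7 8 4 3)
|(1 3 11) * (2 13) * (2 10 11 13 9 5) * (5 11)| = |(1 3 13 10 5 2 9 11)| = 8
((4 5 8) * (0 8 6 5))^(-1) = (0 4 8)(5 6)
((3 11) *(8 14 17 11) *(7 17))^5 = (3 11 17 7 14 8)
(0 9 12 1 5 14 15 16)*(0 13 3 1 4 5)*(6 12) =(0 9 6 12 4 5 14 15 16 13 3 1) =[9, 0, 2, 1, 5, 14, 12, 7, 8, 6, 10, 11, 4, 3, 15, 16, 13]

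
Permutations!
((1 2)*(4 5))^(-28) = ((1 2)(4 5))^(-28) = (5)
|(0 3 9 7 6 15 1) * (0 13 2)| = 9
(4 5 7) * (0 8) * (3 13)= (0 8)(3 13)(4 5 7)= [8, 1, 2, 13, 5, 7, 6, 4, 0, 9, 10, 11, 12, 3]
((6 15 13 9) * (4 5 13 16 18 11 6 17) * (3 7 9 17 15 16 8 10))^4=(18)(3 8 9)(7 10 15)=((3 7 9 15 8 10)(4 5 13 17)(6 16 18 11))^4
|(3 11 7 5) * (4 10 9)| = |(3 11 7 5)(4 10 9)| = 12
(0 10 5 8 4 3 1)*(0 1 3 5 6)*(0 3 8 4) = (0 10 6 3 8)(4 5) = [10, 1, 2, 8, 5, 4, 3, 7, 0, 9, 6]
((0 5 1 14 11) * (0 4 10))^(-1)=((0 5 1 14 11 4 10))^(-1)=(0 10 4 11 14 1 5)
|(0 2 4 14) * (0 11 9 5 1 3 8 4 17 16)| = |(0 2 17 16)(1 3 8 4 14 11 9 5)| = 8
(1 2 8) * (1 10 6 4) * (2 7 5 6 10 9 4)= [0, 7, 8, 3, 1, 6, 2, 5, 9, 4, 10]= (10)(1 7 5 6 2 8 9 4)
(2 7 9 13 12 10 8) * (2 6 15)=(2 7 9 13 12 10 8 6 15)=[0, 1, 7, 3, 4, 5, 15, 9, 6, 13, 8, 11, 10, 12, 14, 2]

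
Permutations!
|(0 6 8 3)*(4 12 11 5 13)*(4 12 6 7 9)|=28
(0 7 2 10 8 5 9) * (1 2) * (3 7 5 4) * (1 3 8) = (0 5 9)(1 2 10)(3 7)(4 8) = [5, 2, 10, 7, 8, 9, 6, 3, 4, 0, 1]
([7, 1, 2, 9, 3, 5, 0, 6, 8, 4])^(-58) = [6, 1, 2, 4, 9, 5, 7, 0, 8, 3]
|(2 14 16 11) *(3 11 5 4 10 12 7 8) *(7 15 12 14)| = |(2 7 8 3 11)(4 10 14 16 5)(12 15)| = 10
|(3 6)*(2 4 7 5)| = 4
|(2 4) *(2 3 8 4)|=|(3 8 4)|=3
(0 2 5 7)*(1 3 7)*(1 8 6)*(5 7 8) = (0 2 7)(1 3 8 6) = [2, 3, 7, 8, 4, 5, 1, 0, 6]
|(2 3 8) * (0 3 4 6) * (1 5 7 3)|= |(0 1 5 7 3 8 2 4 6)|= 9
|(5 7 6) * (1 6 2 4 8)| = 7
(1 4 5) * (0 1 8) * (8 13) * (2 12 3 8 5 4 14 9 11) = (0 1 14 9 11 2 12 3 8)(5 13) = [1, 14, 12, 8, 4, 13, 6, 7, 0, 11, 10, 2, 3, 5, 9]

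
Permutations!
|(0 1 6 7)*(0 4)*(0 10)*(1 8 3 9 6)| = 8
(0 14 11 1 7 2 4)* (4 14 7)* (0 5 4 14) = (0 7 2)(1 14 11)(4 5) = [7, 14, 0, 3, 5, 4, 6, 2, 8, 9, 10, 1, 12, 13, 11]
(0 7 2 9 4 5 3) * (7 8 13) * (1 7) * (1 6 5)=(0 8 13 6 5 3)(1 7 2 9 4)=[8, 7, 9, 0, 1, 3, 5, 2, 13, 4, 10, 11, 12, 6]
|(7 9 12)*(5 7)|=|(5 7 9 12)|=4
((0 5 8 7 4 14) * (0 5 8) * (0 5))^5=(14)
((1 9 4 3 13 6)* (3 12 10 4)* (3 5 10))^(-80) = ((1 9 5 10 4 12 3 13 6))^(-80) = (1 9 5 10 4 12 3 13 6)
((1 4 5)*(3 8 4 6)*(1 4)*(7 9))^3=((1 6 3 8)(4 5)(7 9))^3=(1 8 3 6)(4 5)(7 9)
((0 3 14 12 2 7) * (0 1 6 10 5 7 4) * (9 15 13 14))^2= ((0 3 9 15 13 14 12 2 4)(1 6 10 5 7))^2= (0 9 13 12 4 3 15 14 2)(1 10 7 6 5)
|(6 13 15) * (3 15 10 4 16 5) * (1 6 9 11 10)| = 24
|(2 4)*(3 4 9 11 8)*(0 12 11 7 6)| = 10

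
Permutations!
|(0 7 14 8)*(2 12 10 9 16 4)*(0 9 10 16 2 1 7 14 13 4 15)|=8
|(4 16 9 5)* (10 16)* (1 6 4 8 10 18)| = 20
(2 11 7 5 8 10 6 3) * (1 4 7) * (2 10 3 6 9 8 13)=[0, 4, 11, 10, 7, 13, 6, 5, 3, 8, 9, 1, 12, 2]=(1 4 7 5 13 2 11)(3 10 9 8)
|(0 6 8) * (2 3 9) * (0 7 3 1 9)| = |(0 6 8 7 3)(1 9 2)| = 15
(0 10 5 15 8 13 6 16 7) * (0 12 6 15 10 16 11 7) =[16, 1, 2, 3, 4, 10, 11, 12, 13, 9, 5, 7, 6, 15, 14, 8, 0] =(0 16)(5 10)(6 11 7 12)(8 13 15)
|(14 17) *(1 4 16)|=|(1 4 16)(14 17)|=6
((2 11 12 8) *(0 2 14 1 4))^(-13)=(0 12 1 2 8 4 11 14)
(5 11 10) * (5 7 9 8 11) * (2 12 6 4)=[0, 1, 12, 3, 2, 5, 4, 9, 11, 8, 7, 10, 6]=(2 12 6 4)(7 9 8 11 10)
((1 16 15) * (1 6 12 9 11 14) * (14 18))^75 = ((1 16 15 6 12 9 11 18 14))^75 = (1 6 11)(9 14 15)(12 18 16)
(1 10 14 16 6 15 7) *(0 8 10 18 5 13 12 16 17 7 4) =[8, 18, 2, 3, 0, 13, 15, 1, 10, 9, 14, 11, 16, 12, 17, 4, 6, 7, 5] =(0 8 10 14 17 7 1 18 5 13 12 16 6 15 4)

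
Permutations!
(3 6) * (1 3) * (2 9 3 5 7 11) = [0, 5, 9, 6, 4, 7, 1, 11, 8, 3, 10, 2] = (1 5 7 11 2 9 3 6)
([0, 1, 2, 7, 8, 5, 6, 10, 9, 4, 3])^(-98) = (3 7 10)(4 8 9)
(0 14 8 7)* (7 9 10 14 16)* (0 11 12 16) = (7 11 12 16)(8 9 10 14) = [0, 1, 2, 3, 4, 5, 6, 11, 9, 10, 14, 12, 16, 13, 8, 15, 7]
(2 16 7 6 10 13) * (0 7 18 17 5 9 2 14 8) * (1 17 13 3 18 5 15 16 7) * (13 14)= [1, 17, 7, 18, 4, 9, 10, 6, 0, 2, 3, 11, 12, 13, 8, 16, 5, 15, 14]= (0 1 17 15 16 5 9 2 7 6 10 3 18 14 8)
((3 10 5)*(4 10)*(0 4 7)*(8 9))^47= ((0 4 10 5 3 7)(8 9))^47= (0 7 3 5 10 4)(8 9)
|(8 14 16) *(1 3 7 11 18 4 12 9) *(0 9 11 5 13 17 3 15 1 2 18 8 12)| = |(0 9 2 18 4)(1 15)(3 7 5 13 17)(8 14 16 12 11)| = 10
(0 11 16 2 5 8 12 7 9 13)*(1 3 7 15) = [11, 3, 5, 7, 4, 8, 6, 9, 12, 13, 10, 16, 15, 0, 14, 1, 2] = (0 11 16 2 5 8 12 15 1 3 7 9 13)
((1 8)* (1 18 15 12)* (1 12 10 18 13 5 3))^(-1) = ((1 8 13 5 3)(10 18 15))^(-1) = (1 3 5 13 8)(10 15 18)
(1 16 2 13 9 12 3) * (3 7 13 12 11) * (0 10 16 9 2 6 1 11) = [10, 9, 12, 11, 4, 5, 1, 13, 8, 0, 16, 3, 7, 2, 14, 15, 6] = (0 10 16 6 1 9)(2 12 7 13)(3 11)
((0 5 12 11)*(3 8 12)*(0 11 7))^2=((0 5 3 8 12 7))^2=(0 3 12)(5 8 7)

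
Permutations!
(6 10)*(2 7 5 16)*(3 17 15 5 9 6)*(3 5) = (2 7 9 6 10 5 16)(3 17 15) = [0, 1, 7, 17, 4, 16, 10, 9, 8, 6, 5, 11, 12, 13, 14, 3, 2, 15]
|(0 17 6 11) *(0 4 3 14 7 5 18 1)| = |(0 17 6 11 4 3 14 7 5 18 1)| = 11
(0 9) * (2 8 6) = (0 9)(2 8 6) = [9, 1, 8, 3, 4, 5, 2, 7, 6, 0]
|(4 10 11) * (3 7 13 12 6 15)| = 6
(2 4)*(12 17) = (2 4)(12 17) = [0, 1, 4, 3, 2, 5, 6, 7, 8, 9, 10, 11, 17, 13, 14, 15, 16, 12]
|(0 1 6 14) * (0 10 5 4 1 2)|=6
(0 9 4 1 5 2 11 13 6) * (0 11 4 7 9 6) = [6, 5, 4, 3, 1, 2, 11, 9, 8, 7, 10, 13, 12, 0] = (0 6 11 13)(1 5 2 4)(7 9)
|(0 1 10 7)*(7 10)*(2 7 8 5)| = 6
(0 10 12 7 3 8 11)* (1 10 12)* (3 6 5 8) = (0 12 7 6 5 8 11)(1 10) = [12, 10, 2, 3, 4, 8, 5, 6, 11, 9, 1, 0, 7]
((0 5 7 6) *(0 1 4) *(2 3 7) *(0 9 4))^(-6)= ((0 5 2 3 7 6 1)(4 9))^(-6)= (9)(0 5 2 3 7 6 1)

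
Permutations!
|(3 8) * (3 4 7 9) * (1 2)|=|(1 2)(3 8 4 7 9)|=10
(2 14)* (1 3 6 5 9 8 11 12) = (1 3 6 5 9 8 11 12)(2 14) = [0, 3, 14, 6, 4, 9, 5, 7, 11, 8, 10, 12, 1, 13, 2]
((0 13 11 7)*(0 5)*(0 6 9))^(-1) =((0 13 11 7 5 6 9))^(-1) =(0 9 6 5 7 11 13)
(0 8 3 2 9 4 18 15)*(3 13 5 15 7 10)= (0 8 13 5 15)(2 9 4 18 7 10 3)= [8, 1, 9, 2, 18, 15, 6, 10, 13, 4, 3, 11, 12, 5, 14, 0, 16, 17, 7]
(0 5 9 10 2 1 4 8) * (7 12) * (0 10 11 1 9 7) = (0 5 7 12)(1 4 8 10 2 9 11) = [5, 4, 9, 3, 8, 7, 6, 12, 10, 11, 2, 1, 0]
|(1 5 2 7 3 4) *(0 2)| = 7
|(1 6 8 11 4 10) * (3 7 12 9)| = |(1 6 8 11 4 10)(3 7 12 9)| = 12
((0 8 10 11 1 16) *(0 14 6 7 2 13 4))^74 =((0 8 10 11 1 16 14 6 7 2 13 4))^74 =(0 10 1 14 7 13)(2 4 8 11 16 6)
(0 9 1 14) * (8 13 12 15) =(0 9 1 14)(8 13 12 15) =[9, 14, 2, 3, 4, 5, 6, 7, 13, 1, 10, 11, 15, 12, 0, 8]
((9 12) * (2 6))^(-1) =(2 6)(9 12)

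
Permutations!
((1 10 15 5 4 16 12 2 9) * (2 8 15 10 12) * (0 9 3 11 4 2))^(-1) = (0 16 4 11 3 2 5 15 8 12 1 9) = ((0 9 1 12 8 15 5 2 3 11 4 16))^(-1)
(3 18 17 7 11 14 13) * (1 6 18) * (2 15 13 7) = (1 6 18 17 2 15 13 3)(7 11 14) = [0, 6, 15, 1, 4, 5, 18, 11, 8, 9, 10, 14, 12, 3, 7, 13, 16, 2, 17]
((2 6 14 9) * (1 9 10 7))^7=((1 9 2 6 14 10 7))^7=(14)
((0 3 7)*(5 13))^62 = (13)(0 7 3)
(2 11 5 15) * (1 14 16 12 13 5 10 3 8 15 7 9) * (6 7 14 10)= (1 10 3 8 15 2 11 6 7 9)(5 14 16 12 13)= [0, 10, 11, 8, 4, 14, 7, 9, 15, 1, 3, 6, 13, 5, 16, 2, 12]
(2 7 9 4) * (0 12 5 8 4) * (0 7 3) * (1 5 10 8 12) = (0 1 5 12 10 8 4 2 3)(7 9) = [1, 5, 3, 0, 2, 12, 6, 9, 4, 7, 8, 11, 10]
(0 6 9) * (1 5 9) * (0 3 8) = (0 6 1 5 9 3 8) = [6, 5, 2, 8, 4, 9, 1, 7, 0, 3]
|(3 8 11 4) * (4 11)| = |(11)(3 8 4)| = 3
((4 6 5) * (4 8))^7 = ((4 6 5 8))^7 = (4 8 5 6)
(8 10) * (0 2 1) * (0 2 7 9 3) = (0 7 9 3)(1 2)(8 10) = [7, 2, 1, 0, 4, 5, 6, 9, 10, 3, 8]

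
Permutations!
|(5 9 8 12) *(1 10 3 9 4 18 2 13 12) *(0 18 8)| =|(0 18 2 13 12 5 4 8 1 10 3 9)| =12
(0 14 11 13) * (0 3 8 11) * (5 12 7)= (0 14)(3 8 11 13)(5 12 7)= [14, 1, 2, 8, 4, 12, 6, 5, 11, 9, 10, 13, 7, 3, 0]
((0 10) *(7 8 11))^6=((0 10)(7 8 11))^6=(11)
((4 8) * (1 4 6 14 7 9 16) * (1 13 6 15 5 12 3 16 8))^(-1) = (1 4)(3 12 5 15 8 9 7 14 6 13 16)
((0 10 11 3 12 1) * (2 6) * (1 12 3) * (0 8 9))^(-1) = ((12)(0 10 11 1 8 9)(2 6))^(-1) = (12)(0 9 8 1 11 10)(2 6)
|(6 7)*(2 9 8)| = 6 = |(2 9 8)(6 7)|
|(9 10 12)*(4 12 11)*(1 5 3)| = 15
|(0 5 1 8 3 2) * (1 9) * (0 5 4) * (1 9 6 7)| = |(9)(0 4)(1 8 3 2 5 6 7)| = 14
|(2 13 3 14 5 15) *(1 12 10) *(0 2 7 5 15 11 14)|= 60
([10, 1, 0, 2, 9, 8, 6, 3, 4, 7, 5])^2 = [5, 1, 10, 0, 7, 4, 6, 2, 9, 3, 8]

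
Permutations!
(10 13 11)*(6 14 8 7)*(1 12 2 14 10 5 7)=(1 12 2 14 8)(5 7 6 10 13 11)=[0, 12, 14, 3, 4, 7, 10, 6, 1, 9, 13, 5, 2, 11, 8]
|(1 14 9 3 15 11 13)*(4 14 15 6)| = 20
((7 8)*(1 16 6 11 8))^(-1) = (1 7 8 11 6 16)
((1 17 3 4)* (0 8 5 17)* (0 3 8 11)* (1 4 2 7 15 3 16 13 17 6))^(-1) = ((0 11)(1 16 13 17 8 5 6)(2 7 15 3))^(-1) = (0 11)(1 6 5 8 17 13 16)(2 3 15 7)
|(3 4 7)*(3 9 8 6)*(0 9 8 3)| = 7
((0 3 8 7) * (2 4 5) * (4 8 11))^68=(0 5)(2 3)(4 7)(8 11)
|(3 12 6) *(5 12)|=4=|(3 5 12 6)|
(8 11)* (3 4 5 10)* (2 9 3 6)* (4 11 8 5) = [0, 1, 9, 11, 4, 10, 2, 7, 8, 3, 6, 5] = (2 9 3 11 5 10 6)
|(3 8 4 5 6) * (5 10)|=6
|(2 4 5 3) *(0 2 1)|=|(0 2 4 5 3 1)|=6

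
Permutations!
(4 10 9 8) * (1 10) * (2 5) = (1 10 9 8 4)(2 5) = [0, 10, 5, 3, 1, 2, 6, 7, 4, 8, 9]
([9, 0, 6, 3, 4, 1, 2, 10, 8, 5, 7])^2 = [5, 9, 2, 3, 4, 0, 6, 7, 8, 1, 10]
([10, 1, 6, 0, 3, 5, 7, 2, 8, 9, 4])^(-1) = [3, 1, 7, 4, 10, 5, 2, 6, 8, 9, 0]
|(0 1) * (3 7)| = 2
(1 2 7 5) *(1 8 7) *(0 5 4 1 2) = [5, 0, 2, 3, 1, 8, 6, 4, 7] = (0 5 8 7 4 1)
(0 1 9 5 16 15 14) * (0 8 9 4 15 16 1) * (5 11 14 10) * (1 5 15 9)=(16)(1 4 9 11 14 8)(10 15)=[0, 4, 2, 3, 9, 5, 6, 7, 1, 11, 15, 14, 12, 13, 8, 10, 16]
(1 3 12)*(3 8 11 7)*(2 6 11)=(1 8 2 6 11 7 3 12)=[0, 8, 6, 12, 4, 5, 11, 3, 2, 9, 10, 7, 1]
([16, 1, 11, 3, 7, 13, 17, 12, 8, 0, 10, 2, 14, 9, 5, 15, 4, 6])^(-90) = [0, 1, 2, 3, 4, 5, 6, 7, 8, 9, 10, 11, 12, 13, 14, 15, 16, 17]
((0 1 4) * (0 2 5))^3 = ((0 1 4 2 5))^3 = (0 2 1 5 4)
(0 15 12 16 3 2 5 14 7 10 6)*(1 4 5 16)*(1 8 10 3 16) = (16)(0 15 12 8 10 6)(1 4 5 14 7 3 2) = [15, 4, 1, 2, 5, 14, 0, 3, 10, 9, 6, 11, 8, 13, 7, 12, 16]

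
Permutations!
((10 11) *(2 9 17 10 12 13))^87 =(2 10 13 17 12 9 11)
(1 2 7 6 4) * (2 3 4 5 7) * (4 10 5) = (1 3 10 5 7 6 4) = [0, 3, 2, 10, 1, 7, 4, 6, 8, 9, 5]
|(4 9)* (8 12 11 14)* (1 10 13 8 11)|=|(1 10 13 8 12)(4 9)(11 14)|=10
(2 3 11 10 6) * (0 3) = [3, 1, 0, 11, 4, 5, 2, 7, 8, 9, 6, 10] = (0 3 11 10 6 2)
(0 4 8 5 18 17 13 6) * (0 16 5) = (0 4 8)(5 18 17 13 6 16) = [4, 1, 2, 3, 8, 18, 16, 7, 0, 9, 10, 11, 12, 6, 14, 15, 5, 13, 17]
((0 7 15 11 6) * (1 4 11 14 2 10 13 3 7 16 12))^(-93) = (0 11 1 16 6 4 12)(2 15 3 10 14 7 13)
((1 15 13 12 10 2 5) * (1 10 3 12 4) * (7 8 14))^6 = ((1 15 13 4)(2 5 10)(3 12)(7 8 14))^6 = (1 13)(4 15)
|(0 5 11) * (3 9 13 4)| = 12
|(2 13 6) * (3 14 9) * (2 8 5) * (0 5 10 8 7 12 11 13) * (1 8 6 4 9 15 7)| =|(0 5 2)(1 8 10 6)(3 14 15 7 12 11 13 4 9)| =36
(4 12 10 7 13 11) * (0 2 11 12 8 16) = (0 2 11 4 8 16)(7 13 12 10) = [2, 1, 11, 3, 8, 5, 6, 13, 16, 9, 7, 4, 10, 12, 14, 15, 0]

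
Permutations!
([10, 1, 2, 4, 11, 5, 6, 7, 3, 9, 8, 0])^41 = (0 11 4 3 8 10)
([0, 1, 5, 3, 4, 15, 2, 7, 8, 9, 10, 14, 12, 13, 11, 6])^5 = (2 5 15 6)(11 14)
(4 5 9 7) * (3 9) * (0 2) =(0 2)(3 9 7 4 5) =[2, 1, 0, 9, 5, 3, 6, 4, 8, 7]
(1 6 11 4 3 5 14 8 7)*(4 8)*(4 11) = (1 6 4 3 5 14 11 8 7) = [0, 6, 2, 5, 3, 14, 4, 1, 7, 9, 10, 8, 12, 13, 11]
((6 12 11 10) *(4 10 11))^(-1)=(4 12 6 10)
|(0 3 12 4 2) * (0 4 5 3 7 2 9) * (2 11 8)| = 21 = |(0 7 11 8 2 4 9)(3 12 5)|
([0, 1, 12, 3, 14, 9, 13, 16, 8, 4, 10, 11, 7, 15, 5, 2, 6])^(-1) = (2 15 13 6 16 7 12)(4 9 5 14)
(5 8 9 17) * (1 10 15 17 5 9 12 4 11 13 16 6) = (1 10 15 17 9 5 8 12 4 11 13 16 6) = [0, 10, 2, 3, 11, 8, 1, 7, 12, 5, 15, 13, 4, 16, 14, 17, 6, 9]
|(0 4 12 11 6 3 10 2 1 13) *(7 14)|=10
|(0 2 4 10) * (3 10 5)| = |(0 2 4 5 3 10)| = 6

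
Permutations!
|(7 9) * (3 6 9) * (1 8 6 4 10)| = |(1 8 6 9 7 3 4 10)| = 8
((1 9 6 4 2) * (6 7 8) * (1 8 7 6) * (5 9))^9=(1 9 4 8 5 6 2)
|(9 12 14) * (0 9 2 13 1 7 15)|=|(0 9 12 14 2 13 1 7 15)|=9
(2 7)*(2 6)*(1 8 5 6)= [0, 8, 7, 3, 4, 6, 2, 1, 5]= (1 8 5 6 2 7)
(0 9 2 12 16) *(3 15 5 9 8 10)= (0 8 10 3 15 5 9 2 12 16)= [8, 1, 12, 15, 4, 9, 6, 7, 10, 2, 3, 11, 16, 13, 14, 5, 0]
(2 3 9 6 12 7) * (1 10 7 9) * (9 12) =(12)(1 10 7 2 3)(6 9) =[0, 10, 3, 1, 4, 5, 9, 2, 8, 6, 7, 11, 12]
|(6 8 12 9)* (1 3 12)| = |(1 3 12 9 6 8)| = 6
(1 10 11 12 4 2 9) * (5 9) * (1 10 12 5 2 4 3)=(1 12 3)(5 9 10 11)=[0, 12, 2, 1, 4, 9, 6, 7, 8, 10, 11, 5, 3]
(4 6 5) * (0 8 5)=[8, 1, 2, 3, 6, 4, 0, 7, 5]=(0 8 5 4 6)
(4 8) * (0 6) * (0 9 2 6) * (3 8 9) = [0, 1, 6, 8, 9, 5, 3, 7, 4, 2] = (2 6 3 8 4 9)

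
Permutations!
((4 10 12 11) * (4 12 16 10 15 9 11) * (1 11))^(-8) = (16)(1 15 12)(4 11 9)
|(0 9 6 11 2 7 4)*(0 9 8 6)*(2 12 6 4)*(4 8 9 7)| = 6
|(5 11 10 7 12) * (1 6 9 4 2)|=5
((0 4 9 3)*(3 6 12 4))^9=(0 3)(4 9 6 12)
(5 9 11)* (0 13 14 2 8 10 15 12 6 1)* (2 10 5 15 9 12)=(0 13 14 10 9 11 15 2 8 5 12 6 1)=[13, 0, 8, 3, 4, 12, 1, 7, 5, 11, 9, 15, 6, 14, 10, 2]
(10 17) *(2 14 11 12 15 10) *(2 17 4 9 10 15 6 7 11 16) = (17)(2 14 16)(4 9 10)(6 7 11 12) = [0, 1, 14, 3, 9, 5, 7, 11, 8, 10, 4, 12, 6, 13, 16, 15, 2, 17]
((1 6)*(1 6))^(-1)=(6)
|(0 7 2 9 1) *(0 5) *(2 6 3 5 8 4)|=|(0 7 6 3 5)(1 8 4 2 9)|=5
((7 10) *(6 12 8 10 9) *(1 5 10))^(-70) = ((1 5 10 7 9 6 12 8))^(-70) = (1 10 9 12)(5 7 6 8)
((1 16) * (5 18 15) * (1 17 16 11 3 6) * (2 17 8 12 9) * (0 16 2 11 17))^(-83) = ((0 16 8 12 9 11 3 6 1 17 2)(5 18 15))^(-83) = (0 11 2 9 17 12 1 8 6 16 3)(5 18 15)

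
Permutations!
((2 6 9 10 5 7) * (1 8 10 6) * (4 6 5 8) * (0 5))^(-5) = (0 2 6 5 1 9 7 4)(8 10)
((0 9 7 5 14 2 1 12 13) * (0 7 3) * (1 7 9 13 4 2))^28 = ((0 13 9 3)(1 12 4 2 7 5 14))^28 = (14)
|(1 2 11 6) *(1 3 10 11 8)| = 12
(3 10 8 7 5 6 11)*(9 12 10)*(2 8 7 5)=(2 8 5 6 11 3 9 12 10 7)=[0, 1, 8, 9, 4, 6, 11, 2, 5, 12, 7, 3, 10]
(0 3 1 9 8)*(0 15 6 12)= (0 3 1 9 8 15 6 12)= [3, 9, 2, 1, 4, 5, 12, 7, 15, 8, 10, 11, 0, 13, 14, 6]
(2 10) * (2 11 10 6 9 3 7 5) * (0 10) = (0 10 11)(2 6 9 3 7 5) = [10, 1, 6, 7, 4, 2, 9, 5, 8, 3, 11, 0]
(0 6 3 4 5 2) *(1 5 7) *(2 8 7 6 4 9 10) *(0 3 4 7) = (0 7 1 5 8)(2 3 9 10)(4 6) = [7, 5, 3, 9, 6, 8, 4, 1, 0, 10, 2]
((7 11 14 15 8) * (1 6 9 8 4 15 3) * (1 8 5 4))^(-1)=(1 15 4 5 9 6)(3 14 11 7 8)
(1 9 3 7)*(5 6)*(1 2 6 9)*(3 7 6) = (2 3 6 5 9 7) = [0, 1, 3, 6, 4, 9, 5, 2, 8, 7]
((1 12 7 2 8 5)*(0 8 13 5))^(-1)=(0 8)(1 5 13 2 7 12)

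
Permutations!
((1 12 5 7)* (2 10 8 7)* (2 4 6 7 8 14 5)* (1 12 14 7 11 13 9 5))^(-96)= ((1 14)(2 10 7 12)(4 6 11 13 9 5))^(-96)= (14)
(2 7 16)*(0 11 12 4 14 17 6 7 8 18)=(0 11 12 4 14 17 6 7 16 2 8 18)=[11, 1, 8, 3, 14, 5, 7, 16, 18, 9, 10, 12, 4, 13, 17, 15, 2, 6, 0]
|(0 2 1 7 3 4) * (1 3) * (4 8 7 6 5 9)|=|(0 2 3 8 7 1 6 5 9 4)|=10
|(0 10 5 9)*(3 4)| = |(0 10 5 9)(3 4)| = 4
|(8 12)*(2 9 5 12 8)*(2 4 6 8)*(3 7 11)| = 21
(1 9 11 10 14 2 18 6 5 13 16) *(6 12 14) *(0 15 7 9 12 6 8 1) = (0 15 7 9 11 10 8 1 12 14 2 18 6 5 13 16) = [15, 12, 18, 3, 4, 13, 5, 9, 1, 11, 8, 10, 14, 16, 2, 7, 0, 17, 6]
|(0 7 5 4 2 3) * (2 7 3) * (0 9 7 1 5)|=|(0 3 9 7)(1 5 4)|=12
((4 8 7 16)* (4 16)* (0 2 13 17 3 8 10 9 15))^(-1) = ((0 2 13 17 3 8 7 4 10 9 15))^(-1) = (0 15 9 10 4 7 8 3 17 13 2)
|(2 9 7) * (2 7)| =|(2 9)| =2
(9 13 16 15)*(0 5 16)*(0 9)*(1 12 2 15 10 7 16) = (0 5 1 12 2 15)(7 16 10)(9 13) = [5, 12, 15, 3, 4, 1, 6, 16, 8, 13, 7, 11, 2, 9, 14, 0, 10]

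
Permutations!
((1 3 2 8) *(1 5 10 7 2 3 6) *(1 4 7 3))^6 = ((1 6 4 7 2 8 5 10 3))^6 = (1 5 7)(2 6 10)(3 8 4)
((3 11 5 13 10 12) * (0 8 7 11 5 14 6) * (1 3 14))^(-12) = ((0 8 7 11 1 3 5 13 10 12 14 6))^(-12) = (14)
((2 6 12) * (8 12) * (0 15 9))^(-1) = (0 9 15)(2 12 8 6)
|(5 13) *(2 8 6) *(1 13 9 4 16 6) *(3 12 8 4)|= 28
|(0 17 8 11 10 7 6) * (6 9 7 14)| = |(0 17 8 11 10 14 6)(7 9)| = 14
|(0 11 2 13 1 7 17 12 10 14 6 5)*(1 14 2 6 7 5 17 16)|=13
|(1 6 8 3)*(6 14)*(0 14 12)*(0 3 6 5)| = |(0 14 5)(1 12 3)(6 8)| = 6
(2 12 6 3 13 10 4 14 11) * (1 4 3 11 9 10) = (1 4 14 9 10 3 13)(2 12 6 11) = [0, 4, 12, 13, 14, 5, 11, 7, 8, 10, 3, 2, 6, 1, 9]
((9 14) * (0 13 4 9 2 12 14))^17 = ((0 13 4 9)(2 12 14))^17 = (0 13 4 9)(2 14 12)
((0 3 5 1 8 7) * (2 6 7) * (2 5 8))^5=(0 2 8 7 1 3 6 5)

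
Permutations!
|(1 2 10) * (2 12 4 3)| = |(1 12 4 3 2 10)| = 6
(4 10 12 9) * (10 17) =[0, 1, 2, 3, 17, 5, 6, 7, 8, 4, 12, 11, 9, 13, 14, 15, 16, 10] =(4 17 10 12 9)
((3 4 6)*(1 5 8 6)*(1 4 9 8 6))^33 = ((1 5 6 3 9 8))^33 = (1 3)(5 9)(6 8)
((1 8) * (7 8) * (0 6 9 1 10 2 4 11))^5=(0 8)(1 4)(2 9)(6 10)(7 11)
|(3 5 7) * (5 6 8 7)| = 4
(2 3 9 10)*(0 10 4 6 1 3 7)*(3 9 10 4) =(0 4 6 1 9 3 10 2 7) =[4, 9, 7, 10, 6, 5, 1, 0, 8, 3, 2]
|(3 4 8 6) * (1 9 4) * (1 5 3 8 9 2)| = |(1 2)(3 5)(4 9)(6 8)| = 2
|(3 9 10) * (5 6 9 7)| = |(3 7 5 6 9 10)| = 6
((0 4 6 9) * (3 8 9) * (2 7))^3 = (0 3)(2 7)(4 8)(6 9)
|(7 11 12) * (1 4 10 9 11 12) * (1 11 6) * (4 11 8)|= 14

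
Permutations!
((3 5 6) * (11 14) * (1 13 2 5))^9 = ((1 13 2 5 6 3)(11 14))^9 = (1 5)(2 3)(6 13)(11 14)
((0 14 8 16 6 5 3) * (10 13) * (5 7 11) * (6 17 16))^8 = ((0 14 8 6 7 11 5 3)(10 13)(16 17))^8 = (17)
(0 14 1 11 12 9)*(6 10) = (0 14 1 11 12 9)(6 10) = [14, 11, 2, 3, 4, 5, 10, 7, 8, 0, 6, 12, 9, 13, 1]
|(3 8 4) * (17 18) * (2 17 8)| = 6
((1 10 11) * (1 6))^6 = ((1 10 11 6))^6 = (1 11)(6 10)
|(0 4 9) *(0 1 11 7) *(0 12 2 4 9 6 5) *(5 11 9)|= |(0 5)(1 9)(2 4 6 11 7 12)|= 6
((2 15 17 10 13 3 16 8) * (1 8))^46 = (1 8 2 15 17 10 13 3 16)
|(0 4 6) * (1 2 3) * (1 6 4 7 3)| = 4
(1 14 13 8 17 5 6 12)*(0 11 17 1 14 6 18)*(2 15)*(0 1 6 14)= (0 11 17 5 18 1 14 13 8 6 12)(2 15)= [11, 14, 15, 3, 4, 18, 12, 7, 6, 9, 10, 17, 0, 8, 13, 2, 16, 5, 1]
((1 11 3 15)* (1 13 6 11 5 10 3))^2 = ((1 5 10 3 15 13 6 11))^2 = (1 10 15 6)(3 13 11 5)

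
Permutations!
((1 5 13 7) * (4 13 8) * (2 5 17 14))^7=((1 17 14 2 5 8 4 13 7))^7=(1 13 8 2 17 7 4 5 14)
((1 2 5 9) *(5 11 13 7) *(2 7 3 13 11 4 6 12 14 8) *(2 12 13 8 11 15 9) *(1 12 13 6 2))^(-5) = ((1 7 5)(2 4)(3 8 13)(9 12 14 11 15))^(-5) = (15)(1 7 5)(2 4)(3 8 13)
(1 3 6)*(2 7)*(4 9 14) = (1 3 6)(2 7)(4 9 14) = [0, 3, 7, 6, 9, 5, 1, 2, 8, 14, 10, 11, 12, 13, 4]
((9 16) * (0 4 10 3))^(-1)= ((0 4 10 3)(9 16))^(-1)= (0 3 10 4)(9 16)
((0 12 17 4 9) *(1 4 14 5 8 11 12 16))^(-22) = (0 4 16 9 1)(5 11 17)(8 12 14)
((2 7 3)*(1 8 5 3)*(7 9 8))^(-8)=((1 7)(2 9 8 5 3))^(-8)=(2 8 3 9 5)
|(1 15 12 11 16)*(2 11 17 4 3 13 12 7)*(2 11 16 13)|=|(1 15 7 11 13 12 17 4 3 2 16)|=11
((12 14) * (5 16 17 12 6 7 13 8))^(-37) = ((5 16 17 12 14 6 7 13 8))^(-37) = (5 8 13 7 6 14 12 17 16)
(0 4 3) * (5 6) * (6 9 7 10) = (0 4 3)(5 9 7 10 6) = [4, 1, 2, 0, 3, 9, 5, 10, 8, 7, 6]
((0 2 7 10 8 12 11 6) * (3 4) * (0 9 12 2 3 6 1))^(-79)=((0 3 4 6 9 12 11 1)(2 7 10 8))^(-79)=(0 3 4 6 9 12 11 1)(2 7 10 8)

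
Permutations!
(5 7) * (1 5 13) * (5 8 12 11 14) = (1 8 12 11 14 5 7 13) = [0, 8, 2, 3, 4, 7, 6, 13, 12, 9, 10, 14, 11, 1, 5]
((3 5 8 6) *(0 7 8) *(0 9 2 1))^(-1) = ((0 7 8 6 3 5 9 2 1))^(-1) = (0 1 2 9 5 3 6 8 7)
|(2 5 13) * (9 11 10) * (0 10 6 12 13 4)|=|(0 10 9 11 6 12 13 2 5 4)|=10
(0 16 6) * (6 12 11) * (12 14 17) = (0 16 14 17 12 11 6) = [16, 1, 2, 3, 4, 5, 0, 7, 8, 9, 10, 6, 11, 13, 17, 15, 14, 12]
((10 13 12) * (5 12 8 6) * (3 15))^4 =(15)(5 8 10)(6 13 12) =((3 15)(5 12 10 13 8 6))^4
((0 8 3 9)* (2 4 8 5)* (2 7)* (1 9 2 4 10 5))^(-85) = ((0 1 9)(2 10 5 7 4 8 3))^(-85) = (0 9 1)(2 3 8 4 7 5 10)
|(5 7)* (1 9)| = 2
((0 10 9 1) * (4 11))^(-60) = (11)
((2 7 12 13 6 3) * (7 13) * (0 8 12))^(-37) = (0 7 12 8)(2 3 6 13)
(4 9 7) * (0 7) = (0 7 4 9) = [7, 1, 2, 3, 9, 5, 6, 4, 8, 0]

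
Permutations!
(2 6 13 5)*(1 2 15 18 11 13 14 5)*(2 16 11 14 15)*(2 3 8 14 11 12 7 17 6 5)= (1 16 12 7 17 6 15 18 11 13)(2 5 3 8 14)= [0, 16, 5, 8, 4, 3, 15, 17, 14, 9, 10, 13, 7, 1, 2, 18, 12, 6, 11]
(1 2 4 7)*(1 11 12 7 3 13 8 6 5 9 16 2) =[0, 1, 4, 13, 3, 9, 5, 11, 6, 16, 10, 12, 7, 8, 14, 15, 2] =(2 4 3 13 8 6 5 9 16)(7 11 12)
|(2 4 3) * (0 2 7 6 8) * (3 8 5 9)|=|(0 2 4 8)(3 7 6 5 9)|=20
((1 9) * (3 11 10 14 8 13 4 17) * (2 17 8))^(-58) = ((1 9)(2 17 3 11 10 14)(4 8 13))^(-58) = (2 3 10)(4 13 8)(11 14 17)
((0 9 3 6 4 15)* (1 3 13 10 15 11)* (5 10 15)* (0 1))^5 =((0 9 13 15 1 3 6 4 11)(5 10))^5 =(0 3 9 6 13 4 15 11 1)(5 10)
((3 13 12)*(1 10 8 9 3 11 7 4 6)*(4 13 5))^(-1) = ((1 10 8 9 3 5 4 6)(7 13 12 11))^(-1) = (1 6 4 5 3 9 8 10)(7 11 12 13)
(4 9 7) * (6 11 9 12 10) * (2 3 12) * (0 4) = [4, 1, 3, 12, 2, 5, 11, 0, 8, 7, 6, 9, 10] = (0 4 2 3 12 10 6 11 9 7)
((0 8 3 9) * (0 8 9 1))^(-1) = (0 1 3 8 9)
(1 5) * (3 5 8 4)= [0, 8, 2, 5, 3, 1, 6, 7, 4]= (1 8 4 3 5)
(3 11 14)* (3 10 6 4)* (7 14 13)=(3 11 13 7 14 10 6 4)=[0, 1, 2, 11, 3, 5, 4, 14, 8, 9, 6, 13, 12, 7, 10]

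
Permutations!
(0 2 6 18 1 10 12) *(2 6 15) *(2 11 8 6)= (0 2 15 11 8 6 18 1 10 12)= [2, 10, 15, 3, 4, 5, 18, 7, 6, 9, 12, 8, 0, 13, 14, 11, 16, 17, 1]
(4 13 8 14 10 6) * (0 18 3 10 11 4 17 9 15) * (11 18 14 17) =(0 14 18 3 10 6 11 4 13 8 17 9 15) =[14, 1, 2, 10, 13, 5, 11, 7, 17, 15, 6, 4, 12, 8, 18, 0, 16, 9, 3]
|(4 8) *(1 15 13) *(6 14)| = 6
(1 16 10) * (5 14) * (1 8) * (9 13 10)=(1 16 9 13 10 8)(5 14)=[0, 16, 2, 3, 4, 14, 6, 7, 1, 13, 8, 11, 12, 10, 5, 15, 9]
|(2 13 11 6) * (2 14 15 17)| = 7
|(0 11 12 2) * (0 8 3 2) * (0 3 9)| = 7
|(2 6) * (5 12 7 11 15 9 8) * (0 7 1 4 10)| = 22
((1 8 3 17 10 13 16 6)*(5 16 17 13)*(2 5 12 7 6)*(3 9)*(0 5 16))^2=(1 9 13 10 7)(3 17 12 6 8)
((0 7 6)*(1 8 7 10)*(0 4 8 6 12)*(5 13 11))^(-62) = ((0 10 1 6 4 8 7 12)(5 13 11))^(-62) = (0 1 4 7)(5 13 11)(6 8 12 10)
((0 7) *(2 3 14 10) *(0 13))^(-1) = ((0 7 13)(2 3 14 10))^(-1) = (0 13 7)(2 10 14 3)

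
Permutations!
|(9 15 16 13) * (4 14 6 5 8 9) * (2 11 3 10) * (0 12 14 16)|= 24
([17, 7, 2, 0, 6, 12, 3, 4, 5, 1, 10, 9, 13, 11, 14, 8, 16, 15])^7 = (0 11)(1 15)(3 13)(4 5)(6 12)(7 8)(9 17)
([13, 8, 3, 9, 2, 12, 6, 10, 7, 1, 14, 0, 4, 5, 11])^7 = [9, 13, 14, 11, 10, 8, 6, 12, 5, 0, 4, 3, 7, 1, 2]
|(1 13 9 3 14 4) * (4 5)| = 7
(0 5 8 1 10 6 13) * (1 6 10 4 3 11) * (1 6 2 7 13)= (0 5 8 2 7 13)(1 4 3 11 6)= [5, 4, 7, 11, 3, 8, 1, 13, 2, 9, 10, 6, 12, 0]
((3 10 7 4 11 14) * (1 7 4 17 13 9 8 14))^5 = (1 8 11 9 4 13 10 17 3 7 14)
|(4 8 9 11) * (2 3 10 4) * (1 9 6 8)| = 14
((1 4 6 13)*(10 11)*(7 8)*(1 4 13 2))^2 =((1 13 4 6 2)(7 8)(10 11))^2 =(1 4 2 13 6)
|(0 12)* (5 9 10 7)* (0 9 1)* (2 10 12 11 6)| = 8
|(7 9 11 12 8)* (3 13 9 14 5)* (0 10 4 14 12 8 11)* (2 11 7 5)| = 22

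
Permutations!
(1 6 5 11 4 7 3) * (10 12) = (1 6 5 11 4 7 3)(10 12) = [0, 6, 2, 1, 7, 11, 5, 3, 8, 9, 12, 4, 10]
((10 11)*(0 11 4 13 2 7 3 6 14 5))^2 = (0 10 13 7 6 5 11 4 2 3 14)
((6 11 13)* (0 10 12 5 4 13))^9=((0 10 12 5 4 13 6 11))^9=(0 10 12 5 4 13 6 11)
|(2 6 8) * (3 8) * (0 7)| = 4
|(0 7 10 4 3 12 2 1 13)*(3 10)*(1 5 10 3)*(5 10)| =20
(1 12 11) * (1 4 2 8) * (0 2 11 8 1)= (0 2 1 12 8)(4 11)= [2, 12, 1, 3, 11, 5, 6, 7, 0, 9, 10, 4, 8]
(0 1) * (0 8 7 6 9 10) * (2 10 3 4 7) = (0 1 8 2 10)(3 4 7 6 9) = [1, 8, 10, 4, 7, 5, 9, 6, 2, 3, 0]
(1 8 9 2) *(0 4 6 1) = [4, 8, 0, 3, 6, 5, 1, 7, 9, 2] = (0 4 6 1 8 9 2)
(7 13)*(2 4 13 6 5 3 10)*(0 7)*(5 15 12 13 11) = [7, 1, 4, 10, 11, 3, 15, 6, 8, 9, 2, 5, 13, 0, 14, 12] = (0 7 6 15 12 13)(2 4 11 5 3 10)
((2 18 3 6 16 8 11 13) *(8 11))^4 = (2 16 18 11 3 13 6)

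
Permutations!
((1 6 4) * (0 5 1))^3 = ((0 5 1 6 4))^3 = (0 6 5 4 1)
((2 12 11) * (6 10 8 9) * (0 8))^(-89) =((0 8 9 6 10)(2 12 11))^(-89) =(0 8 9 6 10)(2 12 11)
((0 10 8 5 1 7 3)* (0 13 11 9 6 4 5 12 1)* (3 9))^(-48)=(13)(0 8 1 9 4)(5 10 12 7 6)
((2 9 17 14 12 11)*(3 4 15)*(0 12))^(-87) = ((0 12 11 2 9 17 14)(3 4 15))^(-87) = (0 9 12 17 11 14 2)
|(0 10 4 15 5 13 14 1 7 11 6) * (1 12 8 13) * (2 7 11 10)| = |(0 2 7 10 4 15 5 1 11 6)(8 13 14 12)| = 20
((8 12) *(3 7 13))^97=((3 7 13)(8 12))^97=(3 7 13)(8 12)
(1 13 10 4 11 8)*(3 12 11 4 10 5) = [0, 13, 2, 12, 4, 3, 6, 7, 1, 9, 10, 8, 11, 5] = (1 13 5 3 12 11 8)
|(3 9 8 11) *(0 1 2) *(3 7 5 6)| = |(0 1 2)(3 9 8 11 7 5 6)| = 21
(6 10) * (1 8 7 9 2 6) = (1 8 7 9 2 6 10) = [0, 8, 6, 3, 4, 5, 10, 9, 7, 2, 1]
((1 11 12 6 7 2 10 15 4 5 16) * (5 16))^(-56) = (1 7 4 12 10)(2 16 6 15 11)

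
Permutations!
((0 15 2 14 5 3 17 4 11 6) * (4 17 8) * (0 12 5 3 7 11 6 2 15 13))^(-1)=((17)(0 13)(2 14 3 8 4 6 12 5 7 11))^(-1)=(17)(0 13)(2 11 7 5 12 6 4 8 3 14)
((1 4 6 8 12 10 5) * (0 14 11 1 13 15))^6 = ((0 14 11 1 4 6 8 12 10 5 13 15))^6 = (0 8)(1 5)(4 13)(6 15)(10 11)(12 14)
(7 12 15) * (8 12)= [0, 1, 2, 3, 4, 5, 6, 8, 12, 9, 10, 11, 15, 13, 14, 7]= (7 8 12 15)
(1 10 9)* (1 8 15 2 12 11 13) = (1 10 9 8 15 2 12 11 13) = [0, 10, 12, 3, 4, 5, 6, 7, 15, 8, 9, 13, 11, 1, 14, 2]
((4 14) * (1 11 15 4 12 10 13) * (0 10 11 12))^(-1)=(0 14 4 15 11 12 1 13 10)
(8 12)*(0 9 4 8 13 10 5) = [9, 1, 2, 3, 8, 0, 6, 7, 12, 4, 5, 11, 13, 10] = (0 9 4 8 12 13 10 5)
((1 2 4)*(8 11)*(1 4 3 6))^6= (11)(1 3)(2 6)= ((1 2 3 6)(8 11))^6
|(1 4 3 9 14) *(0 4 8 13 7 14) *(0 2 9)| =30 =|(0 4 3)(1 8 13 7 14)(2 9)|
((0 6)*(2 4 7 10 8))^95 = (10)(0 6)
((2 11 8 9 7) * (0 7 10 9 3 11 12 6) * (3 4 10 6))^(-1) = ((0 7 2 12 3 11 8 4 10 9 6))^(-1) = (0 6 9 10 4 8 11 3 12 2 7)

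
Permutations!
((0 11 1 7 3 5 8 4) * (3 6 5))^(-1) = (0 4 8 5 6 7 1 11)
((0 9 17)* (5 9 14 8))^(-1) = (0 17 9 5 8 14)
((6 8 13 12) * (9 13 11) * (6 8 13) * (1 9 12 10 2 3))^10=(1 13 3 6 2 9 10)(8 11 12)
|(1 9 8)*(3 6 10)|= 3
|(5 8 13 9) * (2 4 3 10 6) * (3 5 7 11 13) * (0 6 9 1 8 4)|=|(0 6 2)(1 8 3 10 9 7 11 13)(4 5)|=24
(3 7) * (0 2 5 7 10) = [2, 1, 5, 10, 4, 7, 6, 3, 8, 9, 0] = (0 2 5 7 3 10)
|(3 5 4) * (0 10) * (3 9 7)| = |(0 10)(3 5 4 9 7)| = 10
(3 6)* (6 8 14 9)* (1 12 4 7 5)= (1 12 4 7 5)(3 8 14 9 6)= [0, 12, 2, 8, 7, 1, 3, 5, 14, 6, 10, 11, 4, 13, 9]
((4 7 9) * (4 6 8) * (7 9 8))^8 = ((4 9 6 7 8))^8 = (4 7 9 8 6)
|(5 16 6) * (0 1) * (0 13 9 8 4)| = |(0 1 13 9 8 4)(5 16 6)| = 6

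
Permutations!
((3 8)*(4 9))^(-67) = (3 8)(4 9)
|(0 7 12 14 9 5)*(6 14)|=7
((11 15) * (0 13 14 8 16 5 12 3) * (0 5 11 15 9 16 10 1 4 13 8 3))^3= ((0 8 10 1 4 13 14 3 5 12)(9 16 11))^3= (16)(0 1 14 12 10 13 5 8 4 3)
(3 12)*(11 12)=(3 11 12)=[0, 1, 2, 11, 4, 5, 6, 7, 8, 9, 10, 12, 3]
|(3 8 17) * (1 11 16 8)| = 6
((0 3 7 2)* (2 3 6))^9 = (3 7)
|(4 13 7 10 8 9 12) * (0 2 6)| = 21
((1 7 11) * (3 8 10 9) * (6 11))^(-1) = ((1 7 6 11)(3 8 10 9))^(-1) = (1 11 6 7)(3 9 10 8)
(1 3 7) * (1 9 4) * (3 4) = [0, 4, 2, 7, 1, 5, 6, 9, 8, 3] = (1 4)(3 7 9)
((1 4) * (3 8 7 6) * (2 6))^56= (2 6 3 8 7)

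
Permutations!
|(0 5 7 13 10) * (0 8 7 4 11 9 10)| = |(0 5 4 11 9 10 8 7 13)| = 9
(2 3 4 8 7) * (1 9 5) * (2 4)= (1 9 5)(2 3)(4 8 7)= [0, 9, 3, 2, 8, 1, 6, 4, 7, 5]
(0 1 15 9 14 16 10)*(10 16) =[1, 15, 2, 3, 4, 5, 6, 7, 8, 14, 0, 11, 12, 13, 10, 9, 16] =(16)(0 1 15 9 14 10)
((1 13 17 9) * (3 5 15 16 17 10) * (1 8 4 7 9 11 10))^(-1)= (1 13)(3 10 11 17 16 15 5)(4 8 9 7)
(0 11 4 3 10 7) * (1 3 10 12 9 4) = (0 11 1 3 12 9 4 10 7) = [11, 3, 2, 12, 10, 5, 6, 0, 8, 4, 7, 1, 9]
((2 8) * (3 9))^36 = (9)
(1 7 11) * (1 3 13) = (1 7 11 3 13) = [0, 7, 2, 13, 4, 5, 6, 11, 8, 9, 10, 3, 12, 1]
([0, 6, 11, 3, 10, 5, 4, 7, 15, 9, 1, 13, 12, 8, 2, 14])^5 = [0, 6, 14, 3, 10, 5, 4, 7, 13, 9, 1, 2, 12, 11, 15, 8]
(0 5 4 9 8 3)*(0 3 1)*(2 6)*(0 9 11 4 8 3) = (0 5 8 1 9 3)(2 6)(4 11) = [5, 9, 6, 0, 11, 8, 2, 7, 1, 3, 10, 4]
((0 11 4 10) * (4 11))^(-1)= ((11)(0 4 10))^(-1)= (11)(0 10 4)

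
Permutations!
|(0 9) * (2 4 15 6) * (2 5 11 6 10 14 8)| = 6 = |(0 9)(2 4 15 10 14 8)(5 11 6)|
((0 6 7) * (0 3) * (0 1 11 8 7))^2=(1 8 3 11 7)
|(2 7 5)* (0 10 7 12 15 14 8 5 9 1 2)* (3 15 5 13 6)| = 24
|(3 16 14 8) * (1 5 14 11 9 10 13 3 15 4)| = 6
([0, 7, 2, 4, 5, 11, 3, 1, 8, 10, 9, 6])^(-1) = (1 7)(3 6 11 5 4)(9 10)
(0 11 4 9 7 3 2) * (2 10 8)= (0 11 4 9 7 3 10 8 2)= [11, 1, 0, 10, 9, 5, 6, 3, 2, 7, 8, 4]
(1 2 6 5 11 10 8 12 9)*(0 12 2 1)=[12, 1, 6, 3, 4, 11, 5, 7, 2, 0, 8, 10, 9]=(0 12 9)(2 6 5 11 10 8)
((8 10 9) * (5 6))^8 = (8 9 10)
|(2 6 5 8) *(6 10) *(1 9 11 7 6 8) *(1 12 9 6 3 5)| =6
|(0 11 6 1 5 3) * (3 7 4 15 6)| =6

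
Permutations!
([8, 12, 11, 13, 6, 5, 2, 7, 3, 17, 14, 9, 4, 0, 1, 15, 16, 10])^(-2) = (0 3)(1 10 9 2 4)(6 12 14 17 11)(8 13)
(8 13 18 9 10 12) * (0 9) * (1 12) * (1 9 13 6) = (0 13 18)(1 12 8 6)(9 10) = [13, 12, 2, 3, 4, 5, 1, 7, 6, 10, 9, 11, 8, 18, 14, 15, 16, 17, 0]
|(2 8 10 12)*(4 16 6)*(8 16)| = |(2 16 6 4 8 10 12)| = 7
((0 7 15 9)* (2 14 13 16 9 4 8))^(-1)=((0 7 15 4 8 2 14 13 16 9))^(-1)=(0 9 16 13 14 2 8 4 15 7)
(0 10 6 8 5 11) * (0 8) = (0 10 6)(5 11 8) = [10, 1, 2, 3, 4, 11, 0, 7, 5, 9, 6, 8]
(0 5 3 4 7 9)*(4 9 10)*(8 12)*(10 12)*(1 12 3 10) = (0 5 10 4 7 3 9)(1 12 8) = [5, 12, 2, 9, 7, 10, 6, 3, 1, 0, 4, 11, 8]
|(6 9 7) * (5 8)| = 6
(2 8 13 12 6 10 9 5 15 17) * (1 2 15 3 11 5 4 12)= (1 2 8 13)(3 11 5)(4 12 6 10 9)(15 17)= [0, 2, 8, 11, 12, 3, 10, 7, 13, 4, 9, 5, 6, 1, 14, 17, 16, 15]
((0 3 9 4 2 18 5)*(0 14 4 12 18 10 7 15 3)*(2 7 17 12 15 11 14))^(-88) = ((2 10 17 12 18 5)(3 9 15)(4 7 11 14))^(-88) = (2 17 18)(3 15 9)(5 10 12)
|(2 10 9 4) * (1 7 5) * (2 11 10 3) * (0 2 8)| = |(0 2 3 8)(1 7 5)(4 11 10 9)| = 12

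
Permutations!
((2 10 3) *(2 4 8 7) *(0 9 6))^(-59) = (0 9 6)(2 10 3 4 8 7)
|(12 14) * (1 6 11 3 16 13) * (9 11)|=|(1 6 9 11 3 16 13)(12 14)|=14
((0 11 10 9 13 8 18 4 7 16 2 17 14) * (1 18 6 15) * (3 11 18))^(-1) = ((0 18 4 7 16 2 17 14)(1 3 11 10 9 13 8 6 15))^(-1) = (0 14 17 2 16 7 4 18)(1 15 6 8 13 9 10 11 3)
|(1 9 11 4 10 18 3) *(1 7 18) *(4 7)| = 8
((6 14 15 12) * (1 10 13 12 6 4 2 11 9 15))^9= ((1 10 13 12 4 2 11 9 15 6 14))^9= (1 6 9 2 12 10 14 15 11 4 13)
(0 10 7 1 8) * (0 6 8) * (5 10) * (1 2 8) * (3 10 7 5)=(0 3 10 5 7 2 8 6 1)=[3, 0, 8, 10, 4, 7, 1, 2, 6, 9, 5]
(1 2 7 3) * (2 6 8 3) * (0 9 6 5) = (0 9 6 8 3 1 5)(2 7) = [9, 5, 7, 1, 4, 0, 8, 2, 3, 6]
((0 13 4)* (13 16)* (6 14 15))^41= ((0 16 13 4)(6 14 15))^41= (0 16 13 4)(6 15 14)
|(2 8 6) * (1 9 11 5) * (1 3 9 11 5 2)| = 15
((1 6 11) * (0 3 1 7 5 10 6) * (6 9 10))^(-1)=(0 1 3)(5 7 11 6)(9 10)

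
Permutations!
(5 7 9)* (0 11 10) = (0 11 10)(5 7 9) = [11, 1, 2, 3, 4, 7, 6, 9, 8, 5, 0, 10]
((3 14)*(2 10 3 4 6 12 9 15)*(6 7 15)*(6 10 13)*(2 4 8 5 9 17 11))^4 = (2 17 6)(3 9 8)(4 7 15)(5 14 10)(11 12 13)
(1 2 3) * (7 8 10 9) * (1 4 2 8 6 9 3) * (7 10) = (1 8 7 6 9 10 3 4 2) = [0, 8, 1, 4, 2, 5, 9, 6, 7, 10, 3]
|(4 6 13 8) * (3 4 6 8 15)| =6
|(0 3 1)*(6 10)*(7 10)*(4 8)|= |(0 3 1)(4 8)(6 7 10)|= 6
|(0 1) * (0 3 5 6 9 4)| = |(0 1 3 5 6 9 4)| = 7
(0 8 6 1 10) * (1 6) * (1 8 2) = (0 2 1 10) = [2, 10, 1, 3, 4, 5, 6, 7, 8, 9, 0]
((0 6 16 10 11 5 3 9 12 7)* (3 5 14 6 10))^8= ((0 10 11 14 6 16 3 9 12 7))^8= (0 12 3 6 11)(7 9 16 14 10)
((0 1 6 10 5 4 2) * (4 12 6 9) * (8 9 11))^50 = (0 1 11 8 9 4 2)(5 6)(10 12)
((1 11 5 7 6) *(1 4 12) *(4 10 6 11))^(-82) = ((1 4 12)(5 7 11)(6 10))^(-82) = (1 12 4)(5 11 7)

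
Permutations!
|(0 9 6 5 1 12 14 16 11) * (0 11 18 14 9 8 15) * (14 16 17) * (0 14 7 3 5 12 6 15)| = |(0 8)(1 6 12 9 15 14 17 7 3 5)(16 18)| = 10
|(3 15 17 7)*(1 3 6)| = 6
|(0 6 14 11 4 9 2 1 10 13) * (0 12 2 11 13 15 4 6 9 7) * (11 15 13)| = 15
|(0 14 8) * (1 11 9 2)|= 12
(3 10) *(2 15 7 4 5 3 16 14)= (2 15 7 4 5 3 10 16 14)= [0, 1, 15, 10, 5, 3, 6, 4, 8, 9, 16, 11, 12, 13, 2, 7, 14]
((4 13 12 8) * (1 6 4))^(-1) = ((1 6 4 13 12 8))^(-1) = (1 8 12 13 4 6)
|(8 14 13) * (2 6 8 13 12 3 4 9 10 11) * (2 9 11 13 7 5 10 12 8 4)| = |(2 6 4 11 9 12 3)(5 10 13 7)(8 14)| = 28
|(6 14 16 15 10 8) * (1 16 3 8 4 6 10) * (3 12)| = 21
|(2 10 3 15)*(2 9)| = |(2 10 3 15 9)| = 5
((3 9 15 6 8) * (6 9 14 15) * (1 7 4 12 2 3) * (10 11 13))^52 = ((1 7 4 12 2 3 14 15 9 6 8)(10 11 13))^52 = (1 9 3 4 8 15 2 7 6 14 12)(10 11 13)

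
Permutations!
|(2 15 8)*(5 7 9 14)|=12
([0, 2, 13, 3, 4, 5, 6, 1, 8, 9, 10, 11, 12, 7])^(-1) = [0, 7, 1, 3, 4, 5, 6, 13, 8, 9, 10, 11, 12, 2]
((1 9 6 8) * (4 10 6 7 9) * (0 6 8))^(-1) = (0 6)(1 8 10 4)(7 9)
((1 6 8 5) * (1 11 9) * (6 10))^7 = (11)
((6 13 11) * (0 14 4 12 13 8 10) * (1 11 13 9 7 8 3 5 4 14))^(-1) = ((14)(0 1 11 6 3 5 4 12 9 7 8 10))^(-1) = (14)(0 10 8 7 9 12 4 5 3 6 11 1)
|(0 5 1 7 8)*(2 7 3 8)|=10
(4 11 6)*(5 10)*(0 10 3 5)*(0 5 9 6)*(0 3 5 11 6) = (0 10 11 3 9)(4 6) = [10, 1, 2, 9, 6, 5, 4, 7, 8, 0, 11, 3]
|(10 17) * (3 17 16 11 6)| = |(3 17 10 16 11 6)| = 6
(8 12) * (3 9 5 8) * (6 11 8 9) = (3 6 11 8 12)(5 9) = [0, 1, 2, 6, 4, 9, 11, 7, 12, 5, 10, 8, 3]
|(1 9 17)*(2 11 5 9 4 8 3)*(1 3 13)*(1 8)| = 6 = |(1 4)(2 11 5 9 17 3)(8 13)|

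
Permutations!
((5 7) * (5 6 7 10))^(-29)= ((5 10)(6 7))^(-29)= (5 10)(6 7)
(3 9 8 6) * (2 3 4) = [0, 1, 3, 9, 2, 5, 4, 7, 6, 8] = (2 3 9 8 6 4)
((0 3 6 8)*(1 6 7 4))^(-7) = ((0 3 7 4 1 6 8))^(-7) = (8)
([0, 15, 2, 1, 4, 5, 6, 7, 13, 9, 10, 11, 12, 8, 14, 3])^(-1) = (1 3 15)(8 13)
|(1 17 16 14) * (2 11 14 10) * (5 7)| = |(1 17 16 10 2 11 14)(5 7)| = 14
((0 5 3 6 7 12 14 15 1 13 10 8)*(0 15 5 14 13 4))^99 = (0 10 3 1 12 14 8 6 4 13 5 15 7)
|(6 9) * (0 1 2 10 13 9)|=7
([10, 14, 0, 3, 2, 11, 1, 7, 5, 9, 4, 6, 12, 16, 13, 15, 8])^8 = [0, 1, 2, 3, 4, 5, 6, 7, 8, 9, 10, 11, 12, 13, 14, 15, 16]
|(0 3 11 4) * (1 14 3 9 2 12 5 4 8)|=|(0 9 2 12 5 4)(1 14 3 11 8)|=30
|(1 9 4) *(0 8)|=|(0 8)(1 9 4)|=6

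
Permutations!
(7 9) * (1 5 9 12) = (1 5 9 7 12) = [0, 5, 2, 3, 4, 9, 6, 12, 8, 7, 10, 11, 1]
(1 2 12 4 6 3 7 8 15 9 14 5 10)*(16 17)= (1 2 12 4 6 3 7 8 15 9 14 5 10)(16 17)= [0, 2, 12, 7, 6, 10, 3, 8, 15, 14, 1, 11, 4, 13, 5, 9, 17, 16]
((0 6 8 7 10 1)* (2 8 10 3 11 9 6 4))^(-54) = (0 4 2 8 7 3 11 9 6 10 1)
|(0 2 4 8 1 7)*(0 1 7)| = |(0 2 4 8 7 1)| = 6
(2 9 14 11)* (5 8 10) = (2 9 14 11)(5 8 10) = [0, 1, 9, 3, 4, 8, 6, 7, 10, 14, 5, 2, 12, 13, 11]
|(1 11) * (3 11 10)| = |(1 10 3 11)| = 4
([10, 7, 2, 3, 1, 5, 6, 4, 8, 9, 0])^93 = (0 10)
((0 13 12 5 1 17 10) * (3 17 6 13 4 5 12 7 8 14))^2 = (0 5 6 7 14 17)(1 13 8 3 10 4)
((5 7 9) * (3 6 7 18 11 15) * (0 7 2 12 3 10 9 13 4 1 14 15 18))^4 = (18)(0 1 9 13 15)(4 10 7 14 5)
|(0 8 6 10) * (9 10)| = |(0 8 6 9 10)| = 5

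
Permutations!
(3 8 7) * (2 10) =(2 10)(3 8 7) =[0, 1, 10, 8, 4, 5, 6, 3, 7, 9, 2]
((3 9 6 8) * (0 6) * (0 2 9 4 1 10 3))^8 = (10)(0 8 6)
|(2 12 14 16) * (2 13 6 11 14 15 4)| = 20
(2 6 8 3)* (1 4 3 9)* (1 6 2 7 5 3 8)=[0, 4, 2, 7, 8, 3, 1, 5, 9, 6]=(1 4 8 9 6)(3 7 5)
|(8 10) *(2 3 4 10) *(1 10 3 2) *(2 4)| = 3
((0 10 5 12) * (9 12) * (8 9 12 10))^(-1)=(0 12 5 10 9 8)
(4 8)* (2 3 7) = (2 3 7)(4 8) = [0, 1, 3, 7, 8, 5, 6, 2, 4]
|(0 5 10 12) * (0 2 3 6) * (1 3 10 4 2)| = |(0 5 4 2 10 12 1 3 6)| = 9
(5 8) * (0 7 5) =(0 7 5 8) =[7, 1, 2, 3, 4, 8, 6, 5, 0]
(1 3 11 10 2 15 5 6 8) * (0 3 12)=(0 3 11 10 2 15 5 6 8 1 12)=[3, 12, 15, 11, 4, 6, 8, 7, 1, 9, 2, 10, 0, 13, 14, 5]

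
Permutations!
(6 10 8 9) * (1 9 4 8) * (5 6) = (1 9 5 6 10)(4 8) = [0, 9, 2, 3, 8, 6, 10, 7, 4, 5, 1]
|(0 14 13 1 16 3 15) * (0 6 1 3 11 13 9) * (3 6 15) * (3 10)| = |(0 14 9)(1 16 11 13 6)(3 10)| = 30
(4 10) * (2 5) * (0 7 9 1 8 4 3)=(0 7 9 1 8 4 10 3)(2 5)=[7, 8, 5, 0, 10, 2, 6, 9, 4, 1, 3]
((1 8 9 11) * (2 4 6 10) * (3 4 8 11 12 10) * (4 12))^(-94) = (2 9 6 12)(3 10 8 4)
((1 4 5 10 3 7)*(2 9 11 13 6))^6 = (2 9 11 13 6)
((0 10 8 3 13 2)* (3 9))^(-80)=((0 10 8 9 3 13 2))^(-80)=(0 3 10 13 8 2 9)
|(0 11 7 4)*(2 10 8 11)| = |(0 2 10 8 11 7 4)| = 7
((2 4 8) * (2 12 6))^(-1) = ((2 4 8 12 6))^(-1) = (2 6 12 8 4)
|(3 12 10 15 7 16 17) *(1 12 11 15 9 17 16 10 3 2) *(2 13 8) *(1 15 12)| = 24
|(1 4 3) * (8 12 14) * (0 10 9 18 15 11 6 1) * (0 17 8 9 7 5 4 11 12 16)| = 45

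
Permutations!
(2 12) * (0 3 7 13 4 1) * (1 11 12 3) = (0 1)(2 3 7 13 4 11 12) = [1, 0, 3, 7, 11, 5, 6, 13, 8, 9, 10, 12, 2, 4]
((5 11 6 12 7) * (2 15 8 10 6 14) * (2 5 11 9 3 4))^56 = ((2 15 8 10 6 12 7 11 14 5 9 3 4))^56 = (2 6 14 4 10 11 3 8 7 9 15 12 5)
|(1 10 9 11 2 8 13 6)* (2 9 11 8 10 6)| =6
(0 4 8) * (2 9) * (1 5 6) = (0 4 8)(1 5 6)(2 9) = [4, 5, 9, 3, 8, 6, 1, 7, 0, 2]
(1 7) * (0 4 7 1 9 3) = (0 4 7 9 3) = [4, 1, 2, 0, 7, 5, 6, 9, 8, 3]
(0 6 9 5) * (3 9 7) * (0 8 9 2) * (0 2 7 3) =(0 6 3 7)(5 8 9) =[6, 1, 2, 7, 4, 8, 3, 0, 9, 5]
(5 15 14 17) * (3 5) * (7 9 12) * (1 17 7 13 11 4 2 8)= [0, 17, 8, 5, 2, 15, 6, 9, 1, 12, 10, 4, 13, 11, 7, 14, 16, 3]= (1 17 3 5 15 14 7 9 12 13 11 4 2 8)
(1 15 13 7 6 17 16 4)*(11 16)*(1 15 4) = (1 4 15 13 7 6 17 11 16) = [0, 4, 2, 3, 15, 5, 17, 6, 8, 9, 10, 16, 12, 7, 14, 13, 1, 11]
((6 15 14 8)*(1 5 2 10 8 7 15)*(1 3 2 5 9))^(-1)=(1 9)(2 3 6 8 10)(7 14 15)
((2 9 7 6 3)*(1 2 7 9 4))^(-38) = (9)(1 2 4)(3 7 6)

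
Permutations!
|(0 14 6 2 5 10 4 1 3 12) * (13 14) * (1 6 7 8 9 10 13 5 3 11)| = 26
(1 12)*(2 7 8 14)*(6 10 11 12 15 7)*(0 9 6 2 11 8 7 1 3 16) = (0 9 6 10 8 14 11 12 3 16)(1 15) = [9, 15, 2, 16, 4, 5, 10, 7, 14, 6, 8, 12, 3, 13, 11, 1, 0]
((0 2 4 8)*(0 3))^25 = ((0 2 4 8 3))^25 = (8)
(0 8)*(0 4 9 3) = (0 8 4 9 3) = [8, 1, 2, 0, 9, 5, 6, 7, 4, 3]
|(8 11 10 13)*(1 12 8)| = 6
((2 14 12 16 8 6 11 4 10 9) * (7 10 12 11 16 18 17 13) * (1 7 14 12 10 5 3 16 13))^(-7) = (1 4 3 2 6 17 11 5 9 8 18 14 7 10 16 12 13)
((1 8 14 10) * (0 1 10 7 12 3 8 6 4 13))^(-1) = ((0 1 6 4 13)(3 8 14 7 12))^(-1) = (0 13 4 6 1)(3 12 7 14 8)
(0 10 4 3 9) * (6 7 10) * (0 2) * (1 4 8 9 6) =(0 1 4 3 6 7 10 8 9 2) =[1, 4, 0, 6, 3, 5, 7, 10, 9, 2, 8]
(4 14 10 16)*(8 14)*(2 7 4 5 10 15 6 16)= (2 7 4 8 14 15 6 16 5 10)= [0, 1, 7, 3, 8, 10, 16, 4, 14, 9, 2, 11, 12, 13, 15, 6, 5]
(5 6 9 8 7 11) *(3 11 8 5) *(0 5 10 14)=(0 5 6 9 10 14)(3 11)(7 8)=[5, 1, 2, 11, 4, 6, 9, 8, 7, 10, 14, 3, 12, 13, 0]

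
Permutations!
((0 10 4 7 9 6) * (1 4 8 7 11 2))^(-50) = ((0 10 8 7 9 6)(1 4 11 2))^(-50) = (0 9 8)(1 11)(2 4)(6 7 10)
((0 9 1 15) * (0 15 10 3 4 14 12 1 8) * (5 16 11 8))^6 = ((0 9 5 16 11 8)(1 10 3 4 14 12))^6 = (16)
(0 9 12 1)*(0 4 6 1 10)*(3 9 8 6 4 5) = (0 8 6 1 5 3 9 12 10) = [8, 5, 2, 9, 4, 3, 1, 7, 6, 12, 0, 11, 10]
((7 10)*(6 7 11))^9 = (6 7 10 11)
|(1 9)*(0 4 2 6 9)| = |(0 4 2 6 9 1)| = 6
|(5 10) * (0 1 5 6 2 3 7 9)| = 9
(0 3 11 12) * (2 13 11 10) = (0 3 10 2 13 11 12) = [3, 1, 13, 10, 4, 5, 6, 7, 8, 9, 2, 12, 0, 11]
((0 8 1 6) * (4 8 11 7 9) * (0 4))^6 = ((0 11 7 9)(1 6 4 8))^6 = (0 7)(1 4)(6 8)(9 11)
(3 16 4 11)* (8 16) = (3 8 16 4 11) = [0, 1, 2, 8, 11, 5, 6, 7, 16, 9, 10, 3, 12, 13, 14, 15, 4]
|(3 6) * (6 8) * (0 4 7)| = |(0 4 7)(3 8 6)| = 3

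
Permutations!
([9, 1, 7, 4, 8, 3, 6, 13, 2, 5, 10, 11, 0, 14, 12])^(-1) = [12, 1, 8, 5, 3, 9, 6, 2, 4, 0, 10, 11, 14, 7, 13]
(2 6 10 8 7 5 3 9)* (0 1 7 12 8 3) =(0 1 7 5)(2 6 10 3 9)(8 12) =[1, 7, 6, 9, 4, 0, 10, 5, 12, 2, 3, 11, 8]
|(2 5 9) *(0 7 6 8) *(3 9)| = |(0 7 6 8)(2 5 3 9)| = 4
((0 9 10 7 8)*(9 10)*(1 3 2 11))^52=(11)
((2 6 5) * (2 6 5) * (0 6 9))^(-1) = (0 9 5 2 6)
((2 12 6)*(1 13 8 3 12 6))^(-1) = ((1 13 8 3 12)(2 6))^(-1) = (1 12 3 8 13)(2 6)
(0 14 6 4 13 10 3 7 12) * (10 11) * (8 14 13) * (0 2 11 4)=(0 13 4 8 14 6)(2 11 10 3 7 12)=[13, 1, 11, 7, 8, 5, 0, 12, 14, 9, 3, 10, 2, 4, 6]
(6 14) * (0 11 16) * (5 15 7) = (0 11 16)(5 15 7)(6 14) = [11, 1, 2, 3, 4, 15, 14, 5, 8, 9, 10, 16, 12, 13, 6, 7, 0]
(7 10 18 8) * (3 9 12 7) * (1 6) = [0, 6, 2, 9, 4, 5, 1, 10, 3, 12, 18, 11, 7, 13, 14, 15, 16, 17, 8] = (1 6)(3 9 12 7 10 18 8)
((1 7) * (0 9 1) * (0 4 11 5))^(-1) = ((0 9 1 7 4 11 5))^(-1) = (0 5 11 4 7 1 9)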